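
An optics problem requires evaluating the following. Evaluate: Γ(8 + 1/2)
Γ(n + 1/2) = (2n)!√π/(4^n·n!)
= 20922789888000√π/(65536·40320) = (2027025/256)·√π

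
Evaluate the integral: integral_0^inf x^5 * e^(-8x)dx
This is a Gamma integral. Substitute u=8x (du=8 dx):
integral_0^inf x^5*e^(-8x) dx=(1/8^6) integral_0^inf u^5*e^(-u) du
=Gamma(6)/8^6=5!/8^6=120/262144

Answer: 15/32768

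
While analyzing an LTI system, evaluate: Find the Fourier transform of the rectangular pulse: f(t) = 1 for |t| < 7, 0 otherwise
F(omega) = integral from -7 to 7 of e^(-j * omega * t) dt
= 2 * sin(7 * omega)/omega = 14 * sinc(7 * omega/pi)

Answer: 2 * sin(7 * omega)/omega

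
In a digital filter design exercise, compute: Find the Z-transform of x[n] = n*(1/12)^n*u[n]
Using the property Z{n * a^n * u[n]} = az/(z-a)^2
With a = 1/12: X(z) = (1/12)z/(z - 1/12)^2, |z| > 1/12

Answer: (1/12)z/(z - 1/12)^2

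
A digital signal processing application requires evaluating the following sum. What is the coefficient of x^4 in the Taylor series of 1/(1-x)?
1/(1-x)=Σ x^n for |x|<1
All coefficients are 1

Answer: 1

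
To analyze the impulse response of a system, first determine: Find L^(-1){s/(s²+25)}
L^(-1){s/(s² + w²)}=cos(wt)
Here w=5

Answer: cos(5t)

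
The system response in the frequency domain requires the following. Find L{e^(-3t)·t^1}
First shifting: L{e^(at)f(t)}=F(s-a)
L{t^1}=1/s^2
Shift s → s + 3: 1/(s + 3)^2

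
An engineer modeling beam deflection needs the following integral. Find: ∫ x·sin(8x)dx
By parts: u=x, dv=sin(8x) dx
du=dx, v=-cos(8x)/8
=-x·cos(8x)/8+sin(8x)/8²+C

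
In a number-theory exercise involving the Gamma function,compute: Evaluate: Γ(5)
Γ(n) = (n-1)! for positive integers
Γ(5) = 4! = 24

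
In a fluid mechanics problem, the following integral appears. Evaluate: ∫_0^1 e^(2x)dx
Antiderivative: (1/2)e^(2x)
Evaluate: (1/2)(e^2 - 1)

Answer: (e^2 - 1)/2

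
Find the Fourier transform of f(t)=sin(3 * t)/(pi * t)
sin(W * t)/(pi * t)=(W/pi) * sinc(W * t/pi) is the impulse response of the ideal low-pass filter with cutoff W (here W=3).
Its Fourier transform is a rectangular function:
F(omega)=1 for |omega| < 3, 0 otherwise

Answer: rect(omega/6) [i.e., 1 for |omega| < 3, 0 otherwise]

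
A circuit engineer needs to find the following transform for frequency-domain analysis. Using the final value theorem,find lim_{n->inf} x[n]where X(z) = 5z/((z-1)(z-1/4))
Final value theorem: lim x[n]=lim_{z->1} (z-1)*X(z)
(z-1)*X(z)=5z/(z-1/4)
As z->1: 5/(1-1/4)=5/(3/4)=20/3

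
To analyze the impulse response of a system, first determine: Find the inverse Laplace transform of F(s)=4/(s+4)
L^(-1){4/(s-a)}=c·e^(at)
Here a=-4, c=4

Answer: 4e^(-4t)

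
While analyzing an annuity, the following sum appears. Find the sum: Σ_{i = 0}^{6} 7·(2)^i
Geometric series: S = a(1 - r^n)/(1 - r)
a = 7, r = 2, n = 7
S = 7(1 - 128)/-1 = 889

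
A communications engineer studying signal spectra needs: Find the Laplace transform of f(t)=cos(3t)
L{cos(wt)}=s/(s² + w²)
L{cos(3t)}=s/(s² + 9)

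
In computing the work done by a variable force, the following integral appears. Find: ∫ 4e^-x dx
Since d/dx[e^-x] = - e^-x, we get -4e^-x + C

Answer: -4e^-x + C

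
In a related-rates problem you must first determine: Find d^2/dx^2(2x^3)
Apply power rule 2 times:
d^1: 6x^2
d^2: 12x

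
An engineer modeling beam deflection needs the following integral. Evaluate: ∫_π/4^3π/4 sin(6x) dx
Antiderivative: -cos(6x)/6
Evaluate at bounds: [-cos(6·3π/4)/6] - [-cos(6·π/4)/6]
=(-(0)+(0))/6=0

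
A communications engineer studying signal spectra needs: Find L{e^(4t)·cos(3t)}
First shifting: L{e^(at)f(t)} = F(s-a)
L{cos(3t)} = s/(s²+9)
Shift: (s-4)/((s-4)²+9)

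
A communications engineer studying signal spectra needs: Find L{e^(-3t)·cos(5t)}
First shifting: L{e^(at)f(t)} = F(s-a)
L{cos(5t)} = s/(s²+25)
Shift: (s+3)/((s+3)²+25)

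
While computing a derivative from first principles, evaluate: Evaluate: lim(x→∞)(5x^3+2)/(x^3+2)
Divide numerator and denominator by x^3:
lim (5 + 2/x^3)/(1 + 2/x^3) = 5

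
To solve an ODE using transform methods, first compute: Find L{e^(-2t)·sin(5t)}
First shifting: L{e^(at)f(t)}=F(s-a)
L{sin(5t)}=5/(s²+25)
Shift: 5/((s+2)²+25)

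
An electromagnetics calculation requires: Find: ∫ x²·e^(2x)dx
Integration by parts twice:
First: u=x², dv=e^(2x) dx => x²e^(2x)/2 - (2/2)∫ xe^(2x) dx
Second (∫ xe^(2x) dx): xe^(2x)/2 - e^(2x)/4
Combining: e^(2x)(x²/2-2x/4+2/8)+C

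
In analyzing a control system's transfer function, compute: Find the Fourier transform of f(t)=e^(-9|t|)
Using the standard pair: F{e^(-a|t|)}=2a/(a^2 + omega^2)
With a=9: F(omega)=18/(81 + omega^2)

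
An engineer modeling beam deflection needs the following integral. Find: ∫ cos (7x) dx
Using substitution u=7x: ∫ cos(u) du/7=sin(u)/7 + C

Answer: (1/7)sin(7x) + C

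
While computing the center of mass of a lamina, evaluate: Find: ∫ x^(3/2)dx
Power rule: ∫ x^(3/2) dx = x^(5/2)/(5/2) + C

Answer: (2/5)·x^(5/2) + C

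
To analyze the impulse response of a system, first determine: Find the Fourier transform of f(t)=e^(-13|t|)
Using the standard pair: F{e^(-a|t|)} = 2a/(a^2 + omega^2)
With a = 13: F(omega) = 26/(169 + omega^2)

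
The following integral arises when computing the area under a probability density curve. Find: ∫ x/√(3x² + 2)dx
Let u = 3x² + 2, du = 6x dx
∫ (1/6)·u^(-1/2) du = √u/3 + C

Answer: √(3x² + 2)/3 + C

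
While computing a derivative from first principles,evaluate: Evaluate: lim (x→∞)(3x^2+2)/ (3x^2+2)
Divide numerator and denominator by x^2:
lim (3 + 2/x^2)/(3 + 2/x^2)=1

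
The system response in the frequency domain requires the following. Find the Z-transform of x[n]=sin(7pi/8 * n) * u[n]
Z{sin(w0 * n) * u[n]}=z * sin(w0)/(z^2 - 2z * cos(w0) + 1)
With w0=7pi/8: X(z)=z * sin(7pi/8)/(z^2 - 2z * cos(7pi/8) + 1)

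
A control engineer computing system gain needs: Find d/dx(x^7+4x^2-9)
Power rule: d/dx(ax^n)=n·a·x^(n-1)
Term by term: 7·x^6 + 8·x

Answer: 7x^6 + 8x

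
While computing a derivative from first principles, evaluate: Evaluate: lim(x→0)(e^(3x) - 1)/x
L'Hôpital (0/0): lim 3e^(3x)/1 = 3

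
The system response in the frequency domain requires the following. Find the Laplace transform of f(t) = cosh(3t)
L{cosh(at)}=s/(s²-a²)
L{cosh(3t)}=s/(s²-9)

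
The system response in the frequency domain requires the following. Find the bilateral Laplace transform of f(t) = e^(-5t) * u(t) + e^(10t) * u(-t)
For e^(-5t) * u(t): L=1/(s+5), Re(s) > -5
For e^(10t) * u(-t): L=-1/(s-10), Re(s) < 10
Combined: F(s)=1/(s+5)-1/(s-10), -5 < Re(s) < 10

Answer: 1/(s+5)-1/(s-10), ROC: -5 < Re(s) < 10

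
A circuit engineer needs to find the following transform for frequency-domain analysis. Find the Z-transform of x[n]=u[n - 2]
Using the time-shift property: Z{u[n-2]} = z^(-2) * z/(z-1)
= z^(-1)/(z-1)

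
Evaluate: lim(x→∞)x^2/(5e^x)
Apply L'Hôpital 2 times (∞/∞ each time):
Eventually get 2!/(5e^x) → 0

Answer: 0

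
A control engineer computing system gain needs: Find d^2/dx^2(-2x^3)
Apply power rule 2 times:
d^1: -6x^2
d^2: -12x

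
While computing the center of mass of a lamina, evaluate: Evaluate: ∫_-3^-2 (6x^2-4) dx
Step 1: Find antiderivative F(x)=2x^3-4x
Step 2: F(-2) - F(-3)=-8 - (-42)=34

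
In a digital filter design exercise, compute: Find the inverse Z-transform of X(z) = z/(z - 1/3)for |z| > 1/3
Standard pair: z/(z-a) <-> a^n*u[n] for causal signals
With a=1/3: x[n]=(1/3)^n*u[n]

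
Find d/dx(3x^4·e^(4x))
Product rule: (fg)'=f'g + fg'
f=3x^4, f'=12x^3
g=e^(4x), g'=4·e^(4x)

Answer: 12x^3·e^(4x) + 12x^4·e^(4x)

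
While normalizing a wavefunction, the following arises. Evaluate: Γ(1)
Γ(n) = (n-1)! for positive integers
Γ(1) = 0! = 1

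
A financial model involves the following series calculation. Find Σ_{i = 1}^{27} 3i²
= 3·n(n+1)(2n+1)/6 = 3·27·28·55/6 = 20790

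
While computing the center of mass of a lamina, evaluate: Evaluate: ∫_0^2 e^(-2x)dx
Antiderivative: (1/(-2))e^(-2x)
Evaluate: (1/(-2))(e^-4-1)

Answer: (e^-4-1)/(-2)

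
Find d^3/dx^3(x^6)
Apply power rule 3 times:
d^1: 6x^5
d^2: 30x^4
d^3: 120x^3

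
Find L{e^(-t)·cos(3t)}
First shifting: L{e^(at)f(t)} = F(s-a)
L{cos(3t)} = s/(s²+9)
Shift: (s+1)/((s+1)²+9)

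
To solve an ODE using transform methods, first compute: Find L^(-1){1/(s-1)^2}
L^(-1){1/(s-a)^n}=t^(n-1)·e^(at)/(n-1)!
Here a=1, n=2: t^1·e^(t)/1

Answer: t·e^(t)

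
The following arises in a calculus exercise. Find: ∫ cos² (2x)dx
Using identity cos²(u)=(1+cos(2u))/2:
∫ (1+cos(4x))/2 dx=x/2+sin(4x)/8+C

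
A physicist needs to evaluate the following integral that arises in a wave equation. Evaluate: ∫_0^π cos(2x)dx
Antiderivative: sin(2x)/2
Evaluate at bounds: [sin(2·π)/2] - [sin(2·0)/2]
= ((0) - (0))/2 = 0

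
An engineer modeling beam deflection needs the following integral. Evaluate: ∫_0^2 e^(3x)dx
Antiderivative: (1/3)e^(3x)
Evaluate: (1/3)(e^6 - 1)

Answer: (e^6 - 1)/3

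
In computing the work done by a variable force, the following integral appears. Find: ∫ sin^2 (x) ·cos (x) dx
Let u=sin(x), du=cos(x) dx
∫ u^2 du=u^3/3+C

Answer: sin^3(x)/3+C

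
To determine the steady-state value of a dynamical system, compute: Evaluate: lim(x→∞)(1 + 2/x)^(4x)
Rewrite as [(1 + 2/x)^x]^4.
lim(1 + 2/x)^x = e^2, so limit = (e^2)^4 = e^8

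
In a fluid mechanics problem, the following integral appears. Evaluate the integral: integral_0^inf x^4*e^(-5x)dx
This is a Gamma integral. Substitute u = 5x (du = 5 dx):
integral_0^inf x^4*e^(-5x) dx = (1/5^5) integral_0^inf u^4*e^(-u) du
= Gamma(5)/5^5 = 4!/5^5 = 24/3125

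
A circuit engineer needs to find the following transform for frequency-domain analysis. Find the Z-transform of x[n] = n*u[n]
Standard pair: Z{n * u[n]} = z/(z-1)^2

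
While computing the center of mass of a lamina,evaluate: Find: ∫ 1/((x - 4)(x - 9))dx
Partial fractions: 1/((x-4)(x-9)) = A/(x-4) + B/(x-9)
A = -1/5, B = 1/5
∫ [-1/5· 1/(x-4) + 1/5· 1/(x-9)] dx
= (1/5)[ln|x-9| - ln|x-4|] + C

Answer: (1/5)·ln|(x-9)/(x-4)| + C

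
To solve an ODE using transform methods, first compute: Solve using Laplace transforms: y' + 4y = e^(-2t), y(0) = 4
Take L: sY - 4 + 4Y = 1/(s + 2)
Y(s + 4) = 1/(s + 2) + 4
Y = 1/((s + 2)(s + 4)) + 4/(s + 4)
Partial fractions: 1/((s + 2)(s + 4)) = (1/2)/(s + 2) - (1/2)/(s + 4)
So Y = (1/2)/(s + 2) + (7/2)/(s + 4)
Inverse Laplace transform (L^(-1){1/(s + 2)} = e^(-2t), L^(-1){1/(s + 4)} = e^(-4t)):

Answer: y(t) = (1/2)·e^(-2t) + (7/2)·e^(-4t)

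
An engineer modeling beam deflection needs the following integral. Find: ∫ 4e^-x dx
Since d/dx[e^-x] = - e^-x, we get -4e^-x+C

Answer: -4e^-x+C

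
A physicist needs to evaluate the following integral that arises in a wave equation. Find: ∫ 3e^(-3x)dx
Since d/dx[e^(-3x)] = -3e^(-3x), we get -1 e^(-3x)+C

Answer: -e^(-3x)+C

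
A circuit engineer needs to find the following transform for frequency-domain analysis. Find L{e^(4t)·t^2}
First shifting: L{e^(at)f(t)} = F(s-a)
L{t^2} = 2/s^3
Shift s → s-4: 2/(s-4)^3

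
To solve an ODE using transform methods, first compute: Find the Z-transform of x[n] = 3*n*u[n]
Z{n*u[n]}=z/(z-1)^2
By linearity: Z{3*n*u[n]}=3z/(z-1)^2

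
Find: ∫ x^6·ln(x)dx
By parts: u=ln(x), dv=x^6 dx
du=1/x dx, v=x^7/7
=x^7·ln(x)/7 - ∫ x^6/7 dx
=x^7·ln(x)/7 - x^7/49 + C

Answer: x^7(ln(x)/7 - 1/49) + C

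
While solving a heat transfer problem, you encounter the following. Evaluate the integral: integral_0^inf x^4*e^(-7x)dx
This is a Gamma integral. Substitute u = 7x (du = 7 dx):
integral_0^inf x^4 * e^(-7x) dx = (1/7^5) integral_0^inf u^4 * e^(-u) du
= Gamma(5)/7^5 = 4!/7^5 = 24/16807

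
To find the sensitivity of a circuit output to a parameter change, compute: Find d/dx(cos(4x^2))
Chain rule: d/dx[cos(u)]=-sin(u)·u' where u=4x^2
u'=8x

Answer: -8x·sin(4x^2)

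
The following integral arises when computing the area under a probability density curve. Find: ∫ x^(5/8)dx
Power rule: ∫ x^(5/8) dx = x^(13/8)/(13/8)+C

Answer: (8/13)·x^(13/8)+C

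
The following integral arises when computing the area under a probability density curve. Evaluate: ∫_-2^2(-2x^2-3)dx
Step 1: Find antiderivative F(x) = (-2/3)x^3-3x
Step 2: F(2) - F(-2) = -34/3 - (34/3) = -68/3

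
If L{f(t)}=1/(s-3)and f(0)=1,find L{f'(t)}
L{f'(t)} = s·F(s) - f(0) = s/(s-3) - 1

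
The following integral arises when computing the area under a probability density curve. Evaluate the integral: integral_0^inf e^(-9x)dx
integral_0^inf e^(-9x) dx = [-1/9 * e^(-9x)]_0^inf
= 0 - (-1/9) = 1/9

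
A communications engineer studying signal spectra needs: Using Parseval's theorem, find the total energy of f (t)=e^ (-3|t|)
Parseval's theorem: E = integral |f(t)|^2 dt = (1/2pi) integral |F(omega)|^2 domega
E = integral_{-inf}^{inf} e^(-6|t|) dt = 2 * integral_0^inf e^(-6t) dt = 2/(2 * 3) = 1/3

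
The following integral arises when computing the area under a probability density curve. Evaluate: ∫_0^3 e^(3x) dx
Antiderivative: (1/3)e^(3x)
Evaluate: (1/3)(e^9 - 1)

Answer: (e^9 - 1)/3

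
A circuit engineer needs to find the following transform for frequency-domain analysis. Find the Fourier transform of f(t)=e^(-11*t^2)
The Fourier transform of a Gaussian e^(-a * t^2) is sqrt(pi/a) * e^(-omega^2/(4a)).
With a=11: F(omega)=sqrt(pi/11) * e^(-omega^2/44)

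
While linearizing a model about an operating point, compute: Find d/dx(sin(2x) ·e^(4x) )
Product rule: (fg)' = f'g + fg'
f = sin(2x), f' = 2·cos(2x)
g = e^(4x), g' = 4·e^(4x)

Answer: 2·cos(2x)·e^(4x) + 4·sin(2x)·e^(4x)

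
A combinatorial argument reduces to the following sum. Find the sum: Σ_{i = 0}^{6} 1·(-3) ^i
Geometric series: S = a(1 - r^n)/(1 - r)
a = 1, r = -3, n = 7
S = 1(1 + 2187)/4 = 547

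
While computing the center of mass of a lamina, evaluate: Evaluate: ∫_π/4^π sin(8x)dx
Antiderivative: -cos(8x)/8
Evaluate at bounds: [-cos(8·π)/8] - [-cos(8·π/4)/8]
= (-(1) + (1))/8 = 0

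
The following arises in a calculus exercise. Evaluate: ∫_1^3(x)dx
Step 1: Find antiderivative F(x) = (1/2)x^2
Step 2: F(3) - F(1) = 9/2 - (1/2) = 4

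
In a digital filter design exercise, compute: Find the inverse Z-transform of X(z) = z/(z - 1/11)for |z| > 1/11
Standard pair: z/(z-a) <-> a^n*u[n] for causal signals
With a=1/11: x[n]=(1/11)^n*u[n]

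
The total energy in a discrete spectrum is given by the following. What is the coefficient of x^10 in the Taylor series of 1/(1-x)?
1/(1-x) = Σ x^n for |x|<1
All coefficients are 1

Answer: 1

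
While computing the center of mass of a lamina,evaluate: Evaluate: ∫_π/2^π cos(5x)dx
Antiderivative: sin(5x)/5
Evaluate at bounds: [sin(5·π)/5] - [sin(5·π/2)/5]
=((0) - (1))/5=-1/5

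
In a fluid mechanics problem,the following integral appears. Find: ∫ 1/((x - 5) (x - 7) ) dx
Partial fractions: 1/((x-5)(x-7)) = A/(x-5) + B/(x-7)
A = -1/2, B = 1/2
∫ [-1/2· 1/(x-5) + 1/2· 1/(x-7)] dx
= (1/2)[ln|x-7| - ln|x-5|] + C

Answer: (1/2)·ln|(x-7)/(x-5)| + C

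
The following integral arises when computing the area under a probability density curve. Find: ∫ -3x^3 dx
Using power rule: ∫ -3x^3 dx = -3/4 x^4+C = (-3/4)x^4+C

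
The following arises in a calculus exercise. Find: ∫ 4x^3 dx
Using power rule: ∫ 4x^3 dx = 4/4 x^4+C = x^4+C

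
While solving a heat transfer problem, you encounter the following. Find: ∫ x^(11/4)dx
Power rule: ∫ x^(11/4) dx = x^(15/4)/(15/4)+C

Answer: (4/15)·x^(15/4)+C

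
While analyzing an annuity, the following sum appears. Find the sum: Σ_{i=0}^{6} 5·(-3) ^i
Geometric series: S=a(1 - r^n)/(1 - r)
a=5, r=-3, n=7
S=5(1+2187)/4=2735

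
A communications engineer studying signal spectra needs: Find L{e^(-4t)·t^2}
First shifting: L{e^(at)f(t)} = F(s-a)
L{t^2} = 2/s^3
Shift s → s + 4: 2/(s + 4)^3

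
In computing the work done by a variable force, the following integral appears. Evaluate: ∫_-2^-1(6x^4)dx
Step 1: Find antiderivative F(x)=(6/5)x^5
Step 2: F(-1) - F(-2)=-6/5 - (-192/5)=186/5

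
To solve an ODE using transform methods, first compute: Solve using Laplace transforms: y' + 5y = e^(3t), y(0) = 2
Take L: sY - 2+5Y=1/(s-3)
Y(s+5)=1/(s-3)+2
Y=1/((s-3)(s+5))+2/(s+5)
Partial fractions: 1/((s-3)(s+5))=(1/8)/(s-3) - (1/8)/(s+5)
So Y=(1/8)/(s-3)+(15/8)/(s+5)
Inverse Laplace transform (L^(-1){1/(s-3)}=e^(3t), L^(-1){1/(s+5)}=e^(-5t)):

Answer: y(t)=(1/8)·e^(3t)+(15/8)·e^(-5t)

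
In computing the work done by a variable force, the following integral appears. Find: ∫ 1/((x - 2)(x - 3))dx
Partial fractions: 1/((x-2)(x-3)) = A/(x-2)+B/(x-3)
A = -1, B = 1
∫ [-1· 1/(x-2)+1· 1/(x-3)] dx
= (1)[ln|x-3| - ln|x-2|]+C

Answer: ln|(x-3)/(x-2)|+C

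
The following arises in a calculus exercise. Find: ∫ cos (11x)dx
Using substitution u=11x: ∫ cos(u) du/11=sin(u)/11 + C

Answer: (1/11)sin(11x) + C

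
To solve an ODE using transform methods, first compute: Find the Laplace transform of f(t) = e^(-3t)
L{e^(at)}=1/(s-a)
L{e^(-3t)}=1/(s+3)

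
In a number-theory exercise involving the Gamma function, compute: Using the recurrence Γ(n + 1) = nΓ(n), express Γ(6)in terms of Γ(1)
Γ(6) = 5Γ(5) = 5·4Γ(4) = ... = 5!·Γ(1) = 120·Γ(1)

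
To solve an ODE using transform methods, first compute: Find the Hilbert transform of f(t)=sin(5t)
The Hilbert transform shifts each frequency component by -pi/2.
H{sin(wt)}=-cos(wt)
With w=5: H{sin(5t)}=-cos(5t)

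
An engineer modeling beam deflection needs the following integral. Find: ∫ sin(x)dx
Using standard integral: ∫ sin(x) dx=-cos(x) + C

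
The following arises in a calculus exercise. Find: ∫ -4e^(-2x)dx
Since d/dx[e^(-2x)] = -2e^(-2x), we get 2 e^(-2x) + C

Answer: 2e^(-2x) + C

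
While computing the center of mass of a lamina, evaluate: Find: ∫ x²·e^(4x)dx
Integration by parts twice:
First: u=x², dv=e^(4x) dx => x²e^(4x)/4 - (2/4)∫ xe^(4x) dx
Second (∫ xe^(4x) dx): xe^(4x)/4 - e^(4x)/16
Combining: e^(4x)(x²/4 - 2x/16 + 2/64) + C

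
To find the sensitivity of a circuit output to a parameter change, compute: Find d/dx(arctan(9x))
d/dx[arctan(u)]=u'/(1 + u²), u=9x, u'=9

Answer: 9/(1 + 81x²)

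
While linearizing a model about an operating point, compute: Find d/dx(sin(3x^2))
Chain rule: d/dx[sin(u)]=cos(u)·u' where u=3x^2
u'=6x

Answer: 6x·cos(3x^2)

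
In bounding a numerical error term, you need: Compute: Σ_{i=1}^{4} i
Using formula: Σ i^1 = n(n + 1)/2 = 4·5/2 = 10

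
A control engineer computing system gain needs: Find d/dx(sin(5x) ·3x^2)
Product rule: (fg)' = f'g+fg'
f = sin(5x), f' = 5·cos(5x)
g = 3x^2, g' = 6x

Answer: 15·cos(5x)·x^2+6·sin(5x)·x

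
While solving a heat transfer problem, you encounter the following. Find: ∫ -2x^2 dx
Using power rule: ∫ -2x^2 dx = -2/3 x^3+C = (-2/3)x^3+C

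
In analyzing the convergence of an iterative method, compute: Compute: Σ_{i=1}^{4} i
Using formula: Σ i^1=n(n + 1)/2=4·5/2=10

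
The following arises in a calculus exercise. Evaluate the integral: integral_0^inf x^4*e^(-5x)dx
This is a Gamma integral. Substitute u = 5x (du = 5 dx):
integral_0^inf x^4 * e^(-5x) dx = (1/5^5) integral_0^inf u^4 * e^(-u) du
= Gamma(5)/5^5 = 4!/5^5 = 24/3125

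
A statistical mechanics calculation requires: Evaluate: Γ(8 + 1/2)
Γ(n+1/2) = (2n)!√π/(4^n·n!)
= 20922789888000√π/(65536·40320) = (2027025/256)·√π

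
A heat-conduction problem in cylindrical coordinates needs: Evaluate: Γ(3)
Γ(n)=(n-1)! for positive integers
Γ(3)=2!=2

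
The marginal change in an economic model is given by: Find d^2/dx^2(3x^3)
Apply power rule 2 times:
d^1: 9x^2
d^2: 18x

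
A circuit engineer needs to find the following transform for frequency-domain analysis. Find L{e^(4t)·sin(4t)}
First shifting: L{e^(at)f(t)} = F(s-a)
L{sin(4t)} = 4/(s² + 16)
Shift: 4/((s-4)² + 16)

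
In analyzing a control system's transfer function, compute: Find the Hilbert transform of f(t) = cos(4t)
The Hilbert transform shifts each frequency component by -pi/2.
H{cos(wt)}=sin(wt)
With w=4: H{cos(4t)}=sin(4t)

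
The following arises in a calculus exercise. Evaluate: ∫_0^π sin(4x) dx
Antiderivative: -cos(4x)/4
Evaluate at bounds: [-cos(4·π)/4] - [-cos(4·0)/4]
=(-(1)+(1))/4=0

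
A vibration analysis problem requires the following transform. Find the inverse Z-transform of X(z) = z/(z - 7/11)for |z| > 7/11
Standard pair: z/(z-a) <-> a^n*u[n] for causal signals
With a=7/11: x[n]=(7/11)^n*u[n]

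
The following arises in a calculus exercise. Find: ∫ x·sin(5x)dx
By parts: u = x, dv = sin(5x) dx
du = dx, v = -cos(5x)/5
= -x·cos(5x)/5+sin(5x)/5²+C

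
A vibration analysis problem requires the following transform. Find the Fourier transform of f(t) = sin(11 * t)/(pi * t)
sin(W*t)/(pi*t)=(W/pi)*sinc(W*t/pi) is the impulse response of the ideal low-pass filter with cutoff W (here W=11).
Its Fourier transform is a rectangular function:
F(omega)=1 for |omega| < 11, 0 otherwise

Answer: rect(omega/22) [i.e., 1 for |omega| < 11, 0 otherwise]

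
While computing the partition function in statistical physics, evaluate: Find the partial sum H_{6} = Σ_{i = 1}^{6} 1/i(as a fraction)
H_6 = 1 + 1/2 + 1/3 + ... + 1/6
= 49/20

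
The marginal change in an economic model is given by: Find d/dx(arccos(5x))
d/dx[arccos(u)]=-u'/√(1-u²), u=5x, u'=5

Answer: -5/√(1-25x²)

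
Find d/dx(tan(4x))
Chain rule: d/dx[tan(u)]=sec²(u)·u' where u=4x
u'=4

Answer: 4·sec²(4x)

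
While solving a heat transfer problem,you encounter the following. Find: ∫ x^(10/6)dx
Power rule: ∫ x^(5/3) dx = x^(8/3)/(8/3) + C

Answer: (3/8)·x^(8/3) + C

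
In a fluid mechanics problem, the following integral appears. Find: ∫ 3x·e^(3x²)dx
Let u = 3x², du = 6x dx
∫ (1/2)e^u du = e^u/2+C

Answer: e^(3x²)/2+C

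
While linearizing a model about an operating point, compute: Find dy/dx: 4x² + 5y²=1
Differentiate: 8x+10y·(dy/dx)=0
dy/dx=-8x/(10y)=-(4/5)·(x/y)

Answer: dy/dx=-(4/5)·(x/y)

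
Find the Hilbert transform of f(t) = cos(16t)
The Hilbert transform shifts each frequency component by -pi/2.
H{cos(wt)}=sin(wt)
With w=16: H{cos(16t)}=sin(16t)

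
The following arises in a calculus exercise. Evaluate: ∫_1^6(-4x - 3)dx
Step 1: Find antiderivative F(x)=-2x^2-3x
Step 2: F(6) - F(1)=-90 - (-5)=-85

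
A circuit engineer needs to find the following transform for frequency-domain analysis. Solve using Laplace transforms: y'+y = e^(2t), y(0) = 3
Take L: sY - 3 + Y=1/(s-2)
Y(s + 1)=1/(s-2) + 3
Y=1/((s-2)(s + 1)) + 3/(s + 1)
Partial fractions: 1/((s-2)(s + 1))=(1/3)/(s-2) - (1/3)/(s + 1)
So Y=(1/3)/(s-2) + (8/3)/(s + 1)
Inverse Laplace transform (L^(-1){1/(s-2)}=e^(2t), L^(-1){1/(s + 1)}=e^(-t)):

Answer: y(t)=(1/3)·e^(2t) + (8/3)·e^(-t)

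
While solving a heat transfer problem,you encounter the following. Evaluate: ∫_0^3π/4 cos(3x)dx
Antiderivative: sin(3x)/3
Evaluate at bounds: [sin(3·3π/4)/3] - [sin(3·0)/3]
=((√2/2) - (0))/3=√2/6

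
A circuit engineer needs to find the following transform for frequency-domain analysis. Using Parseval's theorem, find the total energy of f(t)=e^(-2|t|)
Parseval's theorem: E=integral |f(t)|^2 dt=(1/2pi) integral |F(omega)|^2 domega
E=integral_{-inf}^{inf} e^(-4|t|) dt=2 * integral_0^inf e^(-4t) dt=2/(2 * 2)=1/2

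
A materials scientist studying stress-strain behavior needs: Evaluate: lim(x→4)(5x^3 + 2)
Polynomial is continuous, so substitute x=4:
5·4^3 + 2=322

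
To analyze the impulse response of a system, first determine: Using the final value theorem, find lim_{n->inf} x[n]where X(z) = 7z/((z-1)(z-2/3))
Final value theorem: lim x[n] = lim_{z->1} (z-1) * X(z)
(z-1) * X(z) = 7z/(z-2/3)
As z->1: 7/(1-2/3) = 7/(1/3) = 21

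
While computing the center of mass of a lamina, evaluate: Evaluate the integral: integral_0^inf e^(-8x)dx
integral_0^inf e^(-8x) dx = [-1/8*e^(-8x)]_0^inf
= 0 - (-1/8) = 1/8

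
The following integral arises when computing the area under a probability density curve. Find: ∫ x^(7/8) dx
Power rule: ∫ x^(7/8) dx=x^(15/8)/(15/8) + C

Answer: (8/15)·x^(15/8) + C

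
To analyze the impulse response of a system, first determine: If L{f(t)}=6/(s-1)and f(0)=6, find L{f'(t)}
L{f'(t)}=s·F(s) - f(0)=6s/(s-1) - 6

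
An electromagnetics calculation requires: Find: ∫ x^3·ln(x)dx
By parts: u = ln(x), dv = x^3 dx
du = 1/x dx, v = x^4/4
= x^4·ln(x)/4 - ∫ x^3/4 dx
= x^4·ln(x)/4 - x^4/16 + C

Answer: x^4(ln(x)/4 - 1/16) + C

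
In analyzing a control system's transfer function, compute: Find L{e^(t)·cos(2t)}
First shifting: L{e^(at)f(t)} = F(s-a)
L{cos(2t)} = s/(s²+4)
Shift: (s-1)/((s-1)²+4)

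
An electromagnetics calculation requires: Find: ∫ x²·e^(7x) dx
Integration by parts twice:
First: u = x², dv = e^(7x) dx => x²e^(7x)/7 - (2/7)∫ xe^(7x) dx
Second (∫ xe^(7x) dx): xe^(7x)/7 - e^(7x)/49
Combining: e^(7x)(x²/7-2x/49+2/343)+C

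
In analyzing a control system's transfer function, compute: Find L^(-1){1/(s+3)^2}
L^(-1){1/(s-a)^n} = t^(n-1)·e^(at)/(n-1)!
Here a = -3, n = 2: t^1·e^(-3t)/1

Answer: t·e^(-3t)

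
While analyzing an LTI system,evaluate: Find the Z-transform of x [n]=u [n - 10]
Using the time-shift property: Z{u[n-10]}=z^(-10) * z/(z-1)
=z^(-9)/(z-1)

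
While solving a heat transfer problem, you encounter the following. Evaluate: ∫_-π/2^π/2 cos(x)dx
Antiderivative: sin(x)
Evaluate at bounds: [sin(1·π/2)/1] - [sin(1·-π/2)/1]
= ((1) - (-1))/1 = 2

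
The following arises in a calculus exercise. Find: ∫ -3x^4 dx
Using power rule: ∫ -3x^4 dx=-3/5 x^5 + C=(-3/5)x^5 + C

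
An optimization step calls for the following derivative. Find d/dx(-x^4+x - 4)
Power rule: d/dx(ax^n)=n·a·x^(n-1)
Term by term: -4·x^3+1

Answer: -4x^3+1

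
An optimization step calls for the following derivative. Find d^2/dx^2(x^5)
Apply power rule 2 times:
d^1: 5x^4
d^2: 20x^3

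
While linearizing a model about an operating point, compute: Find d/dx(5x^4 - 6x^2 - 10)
Power rule: d/dx(ax^n)=n·a·x^(n-1)
Term by term: 20·x^3 - 12·x

Answer: 20x^3 - 12x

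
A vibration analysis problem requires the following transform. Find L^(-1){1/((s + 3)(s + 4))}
Partial fractions: 1/((s+3)(s+4))=A/(s+3)+B/(s+4)
Cover-up: A=1/(s+4)|_{s=-3}=1; B=1/(s+3)|_{s=-4}=-1
L^(-1)=e^(-3t) - e^(-4t)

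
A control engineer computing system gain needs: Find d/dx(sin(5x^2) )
Chain rule: d/dx[sin(u)] = cos(u)·u' where u = 5x^2
u' = 10x

Answer: 10x·cos(5x^2)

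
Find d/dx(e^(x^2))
Chain rule: d/dx[e^u] = e^u · u' where u = x^2
u' = 2x

Answer: 2x·e^(x^2)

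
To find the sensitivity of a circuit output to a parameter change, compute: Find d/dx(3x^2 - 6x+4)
Power rule: d/dx(ax^n) = n·a·x^(n-1)
Term by term: 6·x - 6

Answer: 6x - 6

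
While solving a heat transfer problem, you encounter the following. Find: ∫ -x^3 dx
Using power rule: ∫ -x^3 dx = -1/4 x^4+C = (-1/4)x^4+C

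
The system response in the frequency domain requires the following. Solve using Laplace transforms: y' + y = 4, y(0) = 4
Take L of both sides: sY(s)-4+Y(s)=4/s
Y(s)(s+1)=4/s+4
Y(s)=4/(s(s+1))+4/(s+1)
Partial fractions: 4/(s(s+1))=4/s - 4/(s+1)
So Y(s)=4/s
Inverse transform (L^(-1){1/s}=1, L^(-1){1/(s+1)}=e^(-t)):

Answer: y(t)=4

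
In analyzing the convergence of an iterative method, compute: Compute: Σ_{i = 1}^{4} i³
Using formula: Σ i^3=[n(n + 1)/2]²=[4·5/2]²=100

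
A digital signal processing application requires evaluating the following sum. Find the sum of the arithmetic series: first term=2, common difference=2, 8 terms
Last term: a_n=2+(8-1)·2=16
Sum=n(a_1+a_n)/2=8(2+16)/2=72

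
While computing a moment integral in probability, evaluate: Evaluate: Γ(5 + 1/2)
Γ(n+1/2) = (2n)!√π/(4^n·n!)
= 3628800√π/(1024·120) = (945/32)·√π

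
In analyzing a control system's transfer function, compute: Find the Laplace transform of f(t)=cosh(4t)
L{cosh(at)} = s/(s²-a²)
L{cosh(4t)} = s/(s²-16)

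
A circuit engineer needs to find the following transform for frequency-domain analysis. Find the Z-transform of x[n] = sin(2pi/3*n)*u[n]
Z{sin(w0*n)*u[n]}=z*sin(w0)/(z^2-2z*cos(w0)+1)
With w0=2pi/3: X(z)=z*sin(2pi/3)/(z^2-2z*cos(2pi/3)+1)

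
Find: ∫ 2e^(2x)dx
Since d/dx[e^(2x)] = 2e^(2x), we get 1 e^(2x) + C

Answer: e^(2x) + C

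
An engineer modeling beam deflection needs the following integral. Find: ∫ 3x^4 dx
Using power rule: ∫ 3x^4 dx=3/5 x^5+C=(3/5)x^5+C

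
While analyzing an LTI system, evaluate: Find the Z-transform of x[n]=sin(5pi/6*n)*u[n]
Z{sin(w0*n)*u[n]} = z*sin(w0)/(z^2-2z*cos(w0)+1)
With w0 = 5pi/6: X(z) = z*sin(5pi/6)/(z^2-2z*cos(5pi/6)+1)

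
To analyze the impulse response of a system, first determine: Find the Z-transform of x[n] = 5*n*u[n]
Z{n * u[n]} = z/(z-1)^2
By linearity: Z{5 * n * u[n]} = 5z/(z-1)^2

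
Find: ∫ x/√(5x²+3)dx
Let u = 5x²+3, du = 10x dx
∫ (1/10)·u^(-1/2) du = √u/5+C

Answer: √(5x²+3)/5+C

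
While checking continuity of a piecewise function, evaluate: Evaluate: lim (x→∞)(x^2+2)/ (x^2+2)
Divide numerator and denominator by x^2:
lim (1+2/x^2)/(1+2/x^2)=1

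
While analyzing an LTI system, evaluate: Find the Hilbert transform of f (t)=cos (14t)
The Hilbert transform shifts each frequency component by -pi/2.
H{cos(wt)} = sin(wt)
With w = 14: H{cos(14t)} = sin(14t)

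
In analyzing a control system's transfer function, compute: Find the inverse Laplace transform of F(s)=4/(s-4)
L^(-1){4/(s-a)} = c·e^(at)
Here a = 4, c = 4

Answer: 4e^(4t)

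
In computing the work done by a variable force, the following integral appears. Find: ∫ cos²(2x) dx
Using identity cos²(u) = (1+cos(2u))/2:
∫ (1+cos(4x))/2 dx = x/2+sin(4x)/8+C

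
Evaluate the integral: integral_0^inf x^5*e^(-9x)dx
This is a Gamma integral. Substitute u=9x (du=9 dx):
integral_0^inf x^5 * e^(-9x) dx=(1/9^6) integral_0^inf u^5 * e^(-u) du
=Gamma(6)/9^6=5!/9^6=120/531441

Answer: 40/177147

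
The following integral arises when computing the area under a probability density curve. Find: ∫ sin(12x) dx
Using substitution u = 12x: ∫ sin(u) du/12 = -cos(u)/12 + C

Answer: (-1/12)cos(12x) + C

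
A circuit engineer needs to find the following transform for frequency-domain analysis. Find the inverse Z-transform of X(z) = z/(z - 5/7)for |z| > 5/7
Standard pair: z/(z-a) <-> a^n * u[n] for causal signals
With a=5/7: x[n]=(5/7)^n * u[n]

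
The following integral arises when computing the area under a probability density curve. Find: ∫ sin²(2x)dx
Using identity sin²(u) = (1 - cos(2u))/2:
∫ (1 - cos(4x))/2 dx = x/2 - sin(4x)/8+C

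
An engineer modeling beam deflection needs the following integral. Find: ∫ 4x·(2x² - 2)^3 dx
Let u = 2x² - 2, du = 4x dx
∫ u^3 du = u^4/4+C

Answer: (2x² - 2)^4/4+C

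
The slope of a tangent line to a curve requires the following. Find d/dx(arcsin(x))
d/dx[arcsin(u)] = u'/√(1-u²), u = x, u' = 1

Answer: 1/√(1-x²)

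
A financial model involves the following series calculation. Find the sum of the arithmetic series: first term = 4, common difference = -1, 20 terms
Last term: a_n=4 + (20 - 1)·-1=-15
Sum=n(a_1 + a_n)/2=20(4 + (-15))/2=-110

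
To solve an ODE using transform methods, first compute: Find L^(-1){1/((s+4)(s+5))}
Partial fractions: 1/((s + 4)(s + 5))=A/(s + 4) + B/(s + 5)
Cover-up: A=1/(s + 5)|_{s=-4}=1; B=1/(s + 4)|_{s=-5}=-1
L^(-1)=e^(-4t) - e^(-5t)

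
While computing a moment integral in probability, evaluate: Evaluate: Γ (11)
Γ(n)=(n-1)! for positive integers
Γ(11)=10!=3628800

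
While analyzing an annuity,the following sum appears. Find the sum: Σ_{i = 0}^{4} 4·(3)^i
Geometric series: S=a(1 - r^n)/(1 - r)
a=4, r=3, n=5
S=4(1 - 243)/-2=484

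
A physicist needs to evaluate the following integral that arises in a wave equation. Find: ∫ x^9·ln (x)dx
By parts: u=ln(x), dv=x^9 dx
du=1/x dx, v=x^10/10
=x^10·ln(x)/10 - ∫ x^9/10 dx
=x^10·ln(x)/10 - x^10/100 + C

Answer: x^10(ln(x)/10 - 1/100) + C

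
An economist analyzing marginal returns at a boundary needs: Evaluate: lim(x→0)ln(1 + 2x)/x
L'Hôpital (0/0): lim 2/(1 + 2x) / 1=2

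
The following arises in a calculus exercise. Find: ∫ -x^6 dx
Using power rule: ∫ -x^6 dx = -1/7 x^7 + C = (-1/7)x^7 + C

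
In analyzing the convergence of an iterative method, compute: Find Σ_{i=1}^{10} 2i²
=2·n(n + 1)(2n + 1)/6=2·10·11·21/6=770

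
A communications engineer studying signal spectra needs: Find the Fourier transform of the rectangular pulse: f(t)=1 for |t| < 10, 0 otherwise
F(omega)=integral from -10 to 10 of e^(-j * omega * t) dt
=2 * sin(10 * omega)/omega=20 * sinc(10 * omega/pi)

Answer: 2 * sin(10 * omega)/omega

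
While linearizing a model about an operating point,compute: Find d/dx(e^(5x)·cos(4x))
Product rule: (fg)'=f'g+fg'
f=e^(5x), f'=5·e^(5x)
g=cos(4x), g'=-4·sin(4x)

Answer: 5·e^(5x)·cos(4x)-4·e^(5x)·sin(4x)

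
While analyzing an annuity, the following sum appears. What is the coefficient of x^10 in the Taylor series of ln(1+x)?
ln(1+x)=Σ (-1)^(n+1) x^n/n
Coefficient of x^10=(-1)^11/10=-1/10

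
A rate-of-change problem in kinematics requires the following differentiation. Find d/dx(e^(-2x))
Chain rule: d/dx[e^u]=e^u · u' where u=-2x
u'=-2

Answer: -2·e^(-2x)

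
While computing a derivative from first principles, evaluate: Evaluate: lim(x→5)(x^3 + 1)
Polynomial is continuous, so substitute x=5:
1·5^3+1=126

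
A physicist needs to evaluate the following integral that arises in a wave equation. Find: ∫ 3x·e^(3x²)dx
Let u=3x², du=6x dx
∫ (1/2)e^u du=e^u/2+C

Answer: e^(3x²)/2+C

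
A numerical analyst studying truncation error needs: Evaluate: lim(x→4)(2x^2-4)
Polynomial is continuous, so substitute x = 4:
2·4^2 - 4 = 28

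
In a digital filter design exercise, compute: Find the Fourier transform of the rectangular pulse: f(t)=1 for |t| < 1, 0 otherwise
F(omega)=integral from -1 to 1 of e^(-j*omega*t) dt
=2*sin(1*omega)/omega=2*sinc(1*omega/pi)

Answer: 2*sin(1*omega)/omega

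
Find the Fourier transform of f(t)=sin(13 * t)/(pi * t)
sin(W * t)/(pi * t) = (W/pi) * sinc(W * t/pi) is the impulse response of the ideal low-pass filter with cutoff W (here W = 13).
Its Fourier transform is a rectangular function:
F(omega) = 1 for |omega| < 13, 0 otherwise

Answer: rect(omega/26) [i.e., 1 for |omega| < 13, 0 otherwise]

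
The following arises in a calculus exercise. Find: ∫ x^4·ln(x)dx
By parts: u = ln(x), dv = x^4 dx
du = 1/x dx, v = x^5/5
= x^5·ln(x)/5 - ∫ x^4/5 dx
= x^5·ln(x)/5 - x^5/25 + C

Answer: x^5(ln(x)/5 - 1/25) + C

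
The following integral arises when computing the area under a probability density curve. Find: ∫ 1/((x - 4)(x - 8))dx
Partial fractions: 1/((x-4)(x-8))=A/(x-4) + B/(x-8)
A=-1/4, B=1/4
∫ [-1/4· 1/(x-4) + 1/4· 1/(x-8)] dx
=(1/4)[ln|x-8| - ln|x-4|] + C

Answer: (1/4)·ln|(x-8)/(x-4)| + C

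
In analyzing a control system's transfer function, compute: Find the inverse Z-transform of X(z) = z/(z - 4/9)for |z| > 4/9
Standard pair: z/(z-a) <-> a^n*u[n] for causal signals
With a = 4/9: x[n] = (4/9)^n*u[n]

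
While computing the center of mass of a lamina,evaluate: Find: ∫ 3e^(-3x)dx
Since d/dx[e^(-3x)] = -3e^(-3x), we get -1 e^(-3x)+C

Answer: -e^(-3x)+C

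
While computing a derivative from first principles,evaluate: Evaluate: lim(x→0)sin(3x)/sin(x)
sin(u) ≈ u for small u:
sin(3x)/sin(x) ≈ 3x/(x)=3/1

Answer: 3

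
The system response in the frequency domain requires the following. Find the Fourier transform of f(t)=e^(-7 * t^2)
The Fourier transform of a Gaussian e^(-a*t^2) is sqrt(pi/a)*e^(-omega^2/(4a)).
With a = 7: F(omega) = sqrt(pi/7)*e^(-omega^2/28)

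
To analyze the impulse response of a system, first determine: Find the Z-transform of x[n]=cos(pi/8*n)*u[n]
Z{cos(w0*n)*u[n]}=z(z - cos(w0))/(z^2 - 2z*cos(w0) + 1)
With w0=pi/8: X(z)=z(z - cos(pi/8))/(z^2 - 2z*cos(pi/8) + 1)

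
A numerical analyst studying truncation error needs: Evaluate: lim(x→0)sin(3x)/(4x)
L'Hôpital (0/0): lim 3cos(3x)/4=3/4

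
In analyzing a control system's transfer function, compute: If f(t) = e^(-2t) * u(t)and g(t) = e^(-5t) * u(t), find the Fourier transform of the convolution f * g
By the convolution theorem: F{f * g} = F(omega) * G(omega)
F(omega) = 1/(2+j * omega), G(omega) = 1/(5+j * omega)
F{f * g} = 1/((2+j * omega)(5+j * omega))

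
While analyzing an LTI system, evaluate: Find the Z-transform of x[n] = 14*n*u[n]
Z{n * u[n]}=z/(z-1)^2
By linearity: Z{14 * n * u[n]}=14z/(z-1)^2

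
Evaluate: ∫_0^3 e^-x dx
Antiderivative: -e^-x
Evaluate: -(e^-3-1)

Answer: (e^-3-1)/(-1)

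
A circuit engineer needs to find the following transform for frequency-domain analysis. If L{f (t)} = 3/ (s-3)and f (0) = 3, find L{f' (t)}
L{f'(t)} = s·F(s) - f(0) = 3s/(s-3)-3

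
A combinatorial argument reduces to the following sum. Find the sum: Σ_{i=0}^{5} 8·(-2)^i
Geometric series: S = a(1 - r^n)/(1 - r)
a = 8, r = -2, n = 6
S = 8(1-64)/3 = -168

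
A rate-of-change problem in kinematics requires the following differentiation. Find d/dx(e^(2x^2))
Chain rule: d/dx[e^u]=e^u · u' where u=2x^2
u'=4x

Answer: 4x·e^(2x^2)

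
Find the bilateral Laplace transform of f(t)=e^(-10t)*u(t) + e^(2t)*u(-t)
For e^(-10t) * u(t): L=1/(s+10), Re(s) > -10
For e^(2t) * u(-t): L=-1/(s-2), Re(s) < 2
Combined: F(s)=1/(s+10)-1/(s-2), -10 < Re(s) < 2

Answer: 1/(s+10)-1/(s-2), ROC: -10 < Re(s) < 2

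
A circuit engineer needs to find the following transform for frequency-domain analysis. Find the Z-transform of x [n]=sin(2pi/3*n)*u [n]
Z{sin(w0*n)*u[n]}=z*sin(w0)/(z^2 - 2z*cos(w0) + 1)
With w0=2pi/3: X(z)=z*sin(2pi/3)/(z^2 - 2z*cos(2pi/3) + 1)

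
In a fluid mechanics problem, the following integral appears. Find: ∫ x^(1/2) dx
Power rule: ∫ x^(1/2) dx = x^(3/2)/(3/2)+C

Answer: (2/3)·x^(3/2)+C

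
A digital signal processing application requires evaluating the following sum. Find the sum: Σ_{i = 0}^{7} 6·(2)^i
Geometric series: S=a(1 - r^n)/(1 - r)
a=6, r=2, n=8
S=6(1-256)/-1=1530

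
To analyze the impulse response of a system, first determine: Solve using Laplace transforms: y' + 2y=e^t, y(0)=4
Take L: sY - 4+2Y=1/(s-1)
Y(s+2)=1/(s-1)+4
Y=1/((s-1)(s+2))+4/(s+2)
Partial fractions: 1/((s-1)(s+2))=(1/3)/(s-1) - (1/3)/(s+2)
So Y=(1/3)/(s-1)+(11/3)/(s+2)
Inverse Laplace transform (L^(-1){1/(s-1)}=e^t, L^(-1){1/(s+2)}=e^(-2t)):

Answer: y(t)=(1/3)·e^t+(11/3)·e^(-2t)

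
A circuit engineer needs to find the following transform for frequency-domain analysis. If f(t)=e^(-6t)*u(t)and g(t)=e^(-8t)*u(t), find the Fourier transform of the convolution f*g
By the convolution theorem: F{f * g} = F(omega) * G(omega)
F(omega) = 1/(6 + j * omega), G(omega) = 1/(8 + j * omega)
F{f * g} = 1/((6 + j * omega)(8 + j * omega))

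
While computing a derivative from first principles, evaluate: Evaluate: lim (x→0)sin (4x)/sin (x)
sin(u) ≈ u for small u:
sin(4x)/sin(x) ≈ 4x/(x) = 4/1

Answer: 4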